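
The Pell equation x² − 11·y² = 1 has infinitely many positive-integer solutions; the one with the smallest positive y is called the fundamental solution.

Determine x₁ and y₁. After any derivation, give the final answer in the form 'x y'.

10 3

d=11: √d = [3; 3,6] (ℓ=2, even), read p_1/q_1
step 0: (3, 1)  from 3·(1,0) + (0,1)
step 1: (10, 3)  from 3·(3,1) + (1,0)
(x₁, y₁) = (10, 3);  10² − 11·3² = 1 ✓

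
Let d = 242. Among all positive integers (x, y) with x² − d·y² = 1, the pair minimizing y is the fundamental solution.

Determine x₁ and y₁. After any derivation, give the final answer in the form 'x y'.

[15; 1,1,3,1,14,1,3,1,1,30] for √242; ℓ=10 ⇒ convergent index 9
i=0: a=15 ⇒ p=15, q=1
i=1: a=1 ⇒ p=16, q=1
…
i=7: a=3 ⇒ p=8696, q=559
i=8: a=1 ⇒ p=10905, q=701
i=9: a=1 ⇒ p=19601, q=1260
→ (19601, 1260).  Check: 19601²=384199201, 242·1260²=384199200, difference 1.

19601 1260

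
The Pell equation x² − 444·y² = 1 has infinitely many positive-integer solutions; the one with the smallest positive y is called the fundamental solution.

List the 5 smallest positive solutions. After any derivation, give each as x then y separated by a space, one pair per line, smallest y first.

d=444: √d = [21; 14,42] (ℓ=2, even), read p_1/q_1
k=0  a_k=21  p_k/q_k = 21/1
k=1  a_k=14  p_k/q_k = 295/14
→ (295, 14).  Check: 295²=87025, 444·14²=87024, difference 1.
n=2: (295,14)∘(295,14) = (295·295+444·14·14, 295·14+14·295) = (174049,8260)
n=3: (174049,8260)∘(295,14) = (295·174049+444·14·8260, 295·8260+14·174049) = (102688615,4873386)
n=4: (102688615,4873386)∘(295,14) = (295·102688615+444·14·4873386, 295·4873386+14·102688615) = (60586108801,2875289480)
n=5: (60586108801,2875289480)∘(295,14) = (295·60586108801+444·14·2875289480, 295·2875289480+14·60586108801) = (35745701503975,1696415919814)

295 14
174049 8260
102688615 4873386
60586108801 2875289480
35745701503975 1696415919814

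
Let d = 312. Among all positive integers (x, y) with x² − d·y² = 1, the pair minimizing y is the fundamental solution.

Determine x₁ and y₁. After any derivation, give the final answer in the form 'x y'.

√312 = [17; 1,1,1,34, …], period ℓ=4 (even) → k=3
i=0: a=17 ⇒ p=17, q=1
…
i=2: a=1 ⇒ p=35, q=2
i=3: a=1 ⇒ p=53, q=3
→ (53, 3).  Check: 53²=2809, 312·3²=2808, difference 1.

53 3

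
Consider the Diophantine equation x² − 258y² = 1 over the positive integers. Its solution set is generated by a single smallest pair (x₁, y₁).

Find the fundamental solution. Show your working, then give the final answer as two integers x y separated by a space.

257 16

√258 = [16; 16,32, …], period ℓ=2 (even) → k=1
k=0  a_k=16  p_k/q_k = 16/1
k=1  a_k=16  p_k/q_k = 257/16
(x₁, y₁) = (257, 16);  257² − 258·16² = 1 ✓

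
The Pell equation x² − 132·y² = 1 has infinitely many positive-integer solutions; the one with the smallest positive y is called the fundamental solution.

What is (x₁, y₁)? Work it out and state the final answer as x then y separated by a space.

23 2

d=132: √d = [11; 2,22] (ℓ=2, even), read p_1/q_1
step 0: (11, 1)  from 11·(1,0) + (0,1)
step 1: (23, 2)  from 2·(11,1) + (1,0)
fundamental: x₁=23, y₁=2  (since 529 − 132·4 = 1)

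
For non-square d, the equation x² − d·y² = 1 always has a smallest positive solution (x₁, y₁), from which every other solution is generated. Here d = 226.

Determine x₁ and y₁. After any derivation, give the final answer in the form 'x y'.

451 30

√226 → a₀=15, period (30); ℓ=1 odd so k=1
a_0=15:  p_0=15·1+0=15,  q_0=15·0+1=1
a_1=30:  p_1=30·15+1=451,  q_1=30·1+0=30
(x₁, y₁) = (451, 30);  451² − 226·30² = 1 ✓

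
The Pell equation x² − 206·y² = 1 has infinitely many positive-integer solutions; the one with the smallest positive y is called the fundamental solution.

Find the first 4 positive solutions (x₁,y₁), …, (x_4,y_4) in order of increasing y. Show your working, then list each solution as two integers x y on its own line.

59535 4148
7088832449 493902360
844067279642895 58808954001052
100503090979990675201 7002382152411359280

[14; 2,1,5,14,5,1,2,28] for √206; ℓ=8 ⇒ convergent index 7
k=0  a_k=14  p_k/q_k = 14/1
k=1  a_k=2  p_k/q_k = 29/2
k=2  a_k=1  p_k/q_k = 43/3
k=3  a_k=5  p_k/q_k = 244/17
k=4  a_k=14  p_k/q_k = 3459/241
k=5  a_k=5  p_k/q_k = 17539/1222
k=6  a_k=1  p_k/q_k = 20998/1463
k=7  a_k=2  p_k/q_k = 59535/4148
→ (59535, 4148).  Check: 59535²=3544416225, 206·4148²=3544416224, difference 1.
n=2: (59535,4148)∘(59535,4148) = (59535·59535+206·4148·4148, 59535·4148+4148·59535) = (7088832449,493902360)
n=3: (7088832449,493902360)∘(59535,4148) = (59535·7088832449+206·4148·493902360, 59535·493902360+4148·7088832449) = (844067279642895,58808954001052)
n=4: (844067279642895,58808954001052)∘(59535,4148) = (59535·844067279642895+206·4148·58808954001052, 59535·58808954001052+4148·844067279642895) = (100503090979990675201,7002382152411359280)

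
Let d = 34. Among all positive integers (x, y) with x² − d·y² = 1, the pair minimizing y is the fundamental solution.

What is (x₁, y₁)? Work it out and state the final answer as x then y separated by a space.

35 6

d=34: √d = [5; 1,4,1,10] (ℓ=4, even), read p_3/q_3
i=0: a=5 ⇒ p=5, q=1
…
i=2: a=4 ⇒ p=29, q=5
i=3: a=1 ⇒ p=35, q=6
(x₁, y₁) = (35, 6);  35² − 34·6² = 1 ✓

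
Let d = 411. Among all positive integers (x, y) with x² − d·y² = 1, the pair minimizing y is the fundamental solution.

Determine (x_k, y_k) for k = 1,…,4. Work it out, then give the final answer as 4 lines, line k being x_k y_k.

49730 2453
4946145799 243975380
491943661118810 24265791292347
48928716529930696801 2413475601692857240

√411 = [20; 3,1,1,1,19,1,1,1,3,40, …], period ℓ=10 (even) → k=9
i=0: a=20 ⇒ p=20, q=1
…
i=2: a=1 ⇒ p=81, q=4
i=3: a=1 ⇒ p=142, q=7
i=4: a=1 ⇒ p=223, q=11
i=5: a=19 ⇒ p=4379, q=216
…
i=7: a=1 ⇒ p=8981, q=443
i=8: a=1 ⇒ p=13583, q=670
i=9: a=3 ⇒ p=49730, q=2453
(x₁, y₁) = (49730, 2453);  49730² − 411·2453² = 1 ✓
n=2: (49730,2453)∘(49730,2453) = (49730·49730+411·2453·2453, 49730·2453+2453·49730) = (4946145799,243975380)
n=3: (4946145799,243975380)∘(49730,2453) = (49730·4946145799+411·2453·243975380, 49730·243975380+2453·4946145799) = (491943661118810,24265791292347)
n=4: (491943661118810,24265791292347)∘(49730,2453) = (49730·491943661118810+411·2453·24265791292347, 49730·24265791292347+2453·491943661118810) = (48928716529930696801,2413475601692857240)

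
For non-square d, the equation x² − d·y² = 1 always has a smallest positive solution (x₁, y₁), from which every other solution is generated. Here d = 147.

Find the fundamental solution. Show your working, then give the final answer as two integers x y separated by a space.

97 8

√147 → a₀=12, period (8,24); ℓ=2 even so k=1
k=0  a_k=12  p_k/q_k = 12/1
k=1  a_k=8  p_k/q_k = 97/8
fundamental: x₁=97, y₁=8  (since 9409 − 147·64 = 1)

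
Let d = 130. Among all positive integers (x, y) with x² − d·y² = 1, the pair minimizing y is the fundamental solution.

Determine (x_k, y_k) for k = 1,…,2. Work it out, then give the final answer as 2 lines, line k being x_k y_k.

[11; 2,2,22] for √130; ℓ=3 ⇒ convergent index 5
i=0: a=11 ⇒ p=11, q=1
i=1: a=2 ⇒ p=23, q=2
i=2: a=2 ⇒ p=57, q=5
i=3: a=22 ⇒ p=1277, q=112
i=4: a=2 ⇒ p=2611, q=229
i=5: a=2 ⇒ p=6499, q=570
→ (6499, 570).  Check: 6499²=42237001, 130·570²=42237000, difference 1.
(6499+570√130)^2 = 84474001 + 7408860√130

6499 570
84474001 7408860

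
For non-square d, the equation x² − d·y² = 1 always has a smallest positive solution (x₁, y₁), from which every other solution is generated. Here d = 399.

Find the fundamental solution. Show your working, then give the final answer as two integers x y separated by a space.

20 1

√399 = [19; 1,38, …], period ℓ=2 (even) → k=1
i=0: a=19 ⇒ p=19, q=1
i=1: a=1 ⇒ p=20, q=1
fundamental: x₁=20, y₁=1  (since 400 − 399·1 = 1)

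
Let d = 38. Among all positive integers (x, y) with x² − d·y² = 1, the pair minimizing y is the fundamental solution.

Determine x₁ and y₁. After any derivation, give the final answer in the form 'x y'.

37 6

d=38: √d = [6; 6,12] (ℓ=2, even), read p_1/q_1
i=0: a=6 ⇒ p=6, q=1
i=1: a=6 ⇒ p=37, q=6
fundamental: x₁=37, y₁=6  (since 1369 − 38·36 = 1)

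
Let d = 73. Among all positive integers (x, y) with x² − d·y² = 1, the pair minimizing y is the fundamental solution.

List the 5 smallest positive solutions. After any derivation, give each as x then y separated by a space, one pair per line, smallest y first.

√73 → a₀=8, period (1,1,5,5,1,1,16); ℓ=7 odd so k=13
step 0: (8, 1)  from 8·(1,0) + (0,1)
…
step 4: (487, 57)  from 5·(94,11) + (17,2)
…
step 11: (1040241, 121751)  from 5·(200767,23498) + (36406,4261)
step 12: (1241008, 145249)  from 1·(1040241,121751) + (200767,23498)
step 13: (2281249, 267000)  from 1·(1241008,145249) + (1040241,121751)
(x₁, y₁) = (2281249, 267000);  2281249² − 73·267000² = 1 ✓
(2281249+267000√73)^2 = 10408194000001 + 1218186966000√73
(2281249+267000√73)^3 = 47487364308614281249 + 5557975596000801000√73
(2281249+267000√73)^4 = 216661004683313632776000001 + 25358252540801244373932000√73
(2281249+267000√73)^5 = 988515400545561595548925838281249 + 115696976500895037877980001335000√73

2281249 267000
10408194000001 1218186966000
47487364308614281249 5557975596000801000
216661004683313632776000001 25358252540801244373932000
988515400545561595548925838281249 115696976500895037877980001335000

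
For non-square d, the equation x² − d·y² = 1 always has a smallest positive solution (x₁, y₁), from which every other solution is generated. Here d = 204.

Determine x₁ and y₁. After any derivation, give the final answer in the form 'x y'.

4999 350

√204 → a₀=14, period (3,1,1,6,1,1,3,28); ℓ=8 even so k=7
i=0: a=14 ⇒ p=14, q=1
i=1: a=3 ⇒ p=43, q=3
…
i=3: a=1 ⇒ p=100, q=7
i=4: a=6 ⇒ p=657, q=46
i=5: a=1 ⇒ p=757, q=53
i=6: a=1 ⇒ p=1414, q=99
i=7: a=3 ⇒ p=4999, q=350
fundamental: x₁=4999, y₁=350  (since 24990001 − 204·122500 = 1)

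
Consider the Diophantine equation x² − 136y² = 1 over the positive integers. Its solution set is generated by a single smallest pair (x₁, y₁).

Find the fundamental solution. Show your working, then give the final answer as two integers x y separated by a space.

[11; 1,1,1,22] for √136; ℓ=4 ⇒ convergent index 3
a_0=11:  p_0=11·1+0=11,  q_0=11·0+1=1
a_1=1:  p_1=1·11+1=12,  q_1=1·1+0=1
a_2=1:  p_2=1·12+11=23,  q_2=1·1+1=2
a_3=1:  p_3=1·23+12=35,  q_3=1·2+1=3
fundamental: x₁=35, y₁=3  (since 1225 − 136·9 = 1)

35 3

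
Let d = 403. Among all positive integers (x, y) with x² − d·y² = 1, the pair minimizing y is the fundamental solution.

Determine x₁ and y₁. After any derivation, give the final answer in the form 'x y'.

669878 33369

√403 = [20; 13,2,1,3,1,3,1,2,13,40, …], period ℓ=10 (even) → k=9
i=0: a=20 ⇒ p=20, q=1
…
i=2: a=2 ⇒ p=542, q=27
…
i=4: a=3 ⇒ p=2951, q=147
…
i=7: a=1 ⇒ p=17967, q=895
i=8: a=2 ⇒ p=50147, q=2498
i=9: a=13 ⇒ p=669878, q=33369
fundamental: x₁=669878, y₁=33369  (since 448736534884 − 403·1113490161 = 1)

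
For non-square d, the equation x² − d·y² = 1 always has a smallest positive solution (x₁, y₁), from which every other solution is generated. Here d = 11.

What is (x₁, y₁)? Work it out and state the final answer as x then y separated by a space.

[3; 3,6] for √11; ℓ=2 ⇒ convergent index 1
k=0  a_k=3  p_k/q_k = 3/1
k=1  a_k=3  p_k/q_k = 10/3
(x₁, y₁) = (10, 3);  10² − 11·3² = 1 ✓

10 3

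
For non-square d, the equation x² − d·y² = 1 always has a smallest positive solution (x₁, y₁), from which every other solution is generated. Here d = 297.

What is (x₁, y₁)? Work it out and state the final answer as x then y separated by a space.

48599 2820

d=297: √d = [17; 4,3,1,1,2,1,1,3,4,34] (ℓ=10, even), read p_9/q_9
a_0=17:  p_0=17·1+0=17,  q_0=17·0+1=1
a_1=4:  p_1=4·17+1=69,  q_1=4·1+0=4
a_2=3:  p_2=3·69+17=224,  q_2=3·4+1=13
a_3=1:  p_3=1·224+69=293,  q_3=1·13+4=17
a_4=1:  p_4=1·293+224=517,  q_4=1·17+13=30
a_5=2:  p_5=2·517+293=1327,  q_5=2·30+17=77
a_6=1:  p_6=1·1327+517=1844,  q_6=1·77+30=107
a_7=1:  p_7=1·1844+1327=3171,  q_7=1·107+77=184
a_8=3:  p_8=3·3171+1844=11357,  q_8=3·184+107=659
a_9=4:  p_9=4·11357+3171=48599,  q_9=4·659+184=2820
(x₁, y₁) = (48599, 2820);  48599² − 297·2820² = 1 ✓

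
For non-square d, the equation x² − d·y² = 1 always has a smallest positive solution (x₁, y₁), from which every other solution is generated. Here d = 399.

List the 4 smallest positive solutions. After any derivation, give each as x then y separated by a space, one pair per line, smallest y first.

√399 → a₀=19, period (1,38); ℓ=2 even so k=1
step 0: (19, 1)  from 19·(1,0) + (0,1)
step 1: (20, 1)  from 1·(19,1) + (1,0)
→ (20, 1).  Check: 20²=400, 399·1²=399, difference 1.
n=2: (20,1)∘(20,1) = (20·20+399·1·1, 20·1+1·20) = (799,40)
n=3: (799,40)∘(20,1) = (20·799+399·1·40, 20·40+1·799) = (31940,1599)
n=4: (31940,1599)∘(20,1) = (20·31940+399·1·1599, 20·1599+1·31940) = (1276801,63920)

20 1
799 40
31940 1599
1276801 63920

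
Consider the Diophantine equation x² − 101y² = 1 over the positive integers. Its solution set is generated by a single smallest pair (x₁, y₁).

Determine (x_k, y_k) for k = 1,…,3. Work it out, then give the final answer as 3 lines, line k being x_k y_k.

201 20
80801 8040
32481801 3232060

d=101: √d = [10; 20] (ℓ=1, odd), read p_1/q_1
i=0: a=10 ⇒ p=10, q=1
i=1: a=20 ⇒ p=201, q=20
fundamental: x₁=201, y₁=20  (since 40401 − 101·400 = 1)
n=2: (201,20)∘(201,20) = (201·201+101·20·20, 201·20+20·201) = (80801,8040)
n=3: (80801,8040)∘(201,20) = (201·80801+101·20·8040, 201·8040+20·80801) = (32481801,3232060)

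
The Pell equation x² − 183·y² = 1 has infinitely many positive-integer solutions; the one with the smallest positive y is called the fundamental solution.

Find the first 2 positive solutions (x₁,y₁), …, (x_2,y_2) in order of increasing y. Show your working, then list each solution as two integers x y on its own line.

d=183: √d = [13; 1,1,8,1,1,26] (ℓ=6, even), read p_5/q_5
i=0: a=13 ⇒ p=13, q=1
i=1: a=1 ⇒ p=14, q=1
i=2: a=1 ⇒ p=27, q=2
i=3: a=8 ⇒ p=230, q=17
i=4: a=1 ⇒ p=257, q=19
i=5: a=1 ⇒ p=487, q=36
(x₁, y₁) = (487, 36);  487² − 183·36² = 1 ✓
(487+36√183)^2 = 474337 + 35064√183

487 36
474337 35064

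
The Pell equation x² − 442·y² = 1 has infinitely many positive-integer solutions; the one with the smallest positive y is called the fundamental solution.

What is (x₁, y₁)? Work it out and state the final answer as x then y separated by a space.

√442 → a₀=21, period (42); ℓ=1 odd so k=1
a_0=21:  p_0=21·1+0=21,  q_0=21·0+1=1
a_1=42:  p_1=42·21+1=883,  q_1=42·1+0=42
(x₁, y₁) = (883, 42);  883² − 442·42² = 1 ✓

883 42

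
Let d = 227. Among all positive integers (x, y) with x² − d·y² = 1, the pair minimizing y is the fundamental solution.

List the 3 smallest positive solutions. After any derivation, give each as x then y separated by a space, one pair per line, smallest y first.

226 15
102151 6780
46172026 3064545

√227 = [15; 15,30, …], period ℓ=2 (even) → k=1
step 0: (15, 1)  from 15·(1,0) + (0,1)
step 1: (226, 15)  from 15·(15,1) + (1,0)
(x₁, y₁) = (226, 15);  226² − 227·15² = 1 ✓
n=2: (226,15)∘(226,15) = (226·226+227·15·15, 226·15+15·226) = (102151,6780)
n=3: (102151,6780)∘(226,15) = (226·102151+227·15·6780, 226·6780+15·102151) = (46172026,3064545)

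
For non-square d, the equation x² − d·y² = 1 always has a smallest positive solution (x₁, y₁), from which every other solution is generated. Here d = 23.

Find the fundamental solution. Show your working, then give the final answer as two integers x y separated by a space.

24 5

[4; 1,3,1,8] for √23; ℓ=4 ⇒ convergent index 3
a_0=4:  p_0=4·1+0=4,  q_0=4·0+1=1
a_1=1:  p_1=1·4+1=5,  q_1=1·1+0=1
a_2=3:  p_2=3·5+4=19,  q_2=3·1+1=4
a_3=1:  p_3=1·19+5=24,  q_3=1·4+1=5
→ (24, 5).  Check: 24²=576, 23·5²=575, difference 1.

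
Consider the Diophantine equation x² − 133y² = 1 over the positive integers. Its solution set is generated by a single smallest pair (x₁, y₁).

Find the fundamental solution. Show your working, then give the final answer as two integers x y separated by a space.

2588599 224460

[11; 1,1,7,5,1,…,1,1,22] for √133; ℓ=16 ⇒ convergent index 15
step 0: (11, 1)  from 11·(1,0) + (0,1)
step 1: (12, 1)  from 1·(11,1) + (1,0)
…
step 4: (888, 77)  from 5·(173,15) + (23,2)
step 5: (1061, 92)  from 1·(888,77) + (173,15)
…
step 7: (3010, 261)  from 1·(1949,169) + (1061,92)
…
step 14: (1378591, 119539)  from 1·(1210008,104921) + (168583,14618)
step 15: (2588599, 224460)  from 1·(1378591,119539) + (1210008,104921)
→ (2588599, 224460).  Check: 2588599²=6700844782801, 133·224460²=6700844782800, difference 1.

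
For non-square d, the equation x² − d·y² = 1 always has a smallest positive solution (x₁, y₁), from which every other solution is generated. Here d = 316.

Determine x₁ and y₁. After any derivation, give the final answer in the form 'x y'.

12799 720

[17; 1,3,2,8,2,3,1,34] for √316; ℓ=8 ⇒ convergent index 7
k=0  a_k=17  p_k/q_k = 17/1
k=1  a_k=1  p_k/q_k = 18/1
…
k=3  a_k=2  p_k/q_k = 160/9
k=4  a_k=8  p_k/q_k = 1351/76
…
k=6  a_k=3  p_k/q_k = 9937/559
k=7  a_k=1  p_k/q_k = 12799/720
fundamental: x₁=12799, y₁=720  (since 163814401 − 316·518400 = 1)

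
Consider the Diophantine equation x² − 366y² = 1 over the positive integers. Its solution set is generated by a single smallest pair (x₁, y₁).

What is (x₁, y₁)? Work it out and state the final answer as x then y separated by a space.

[19; 7,1,1,1,2,12,2,1,1,1,7,38] for √366; ℓ=12 ⇒ convergent index 11
step 0: (19, 1)  from 19·(1,0) + (0,1)
step 1: (134, 7)  from 7·(19,1) + (1,0)
step 2: (153, 8)  from 1·(134,7) + (19,1)
step 3: (287, 15)  from 1·(153,8) + (134,7)
…
step 5: (1167, 61)  from 2·(440,23) + (287,15)
…
step 7: (30055, 1571)  from 2·(14444,755) + (1167,61)
…
step 9: (74554, 3897)  from 1·(44499,2326) + (30055,1571)
step 10: (119053, 6223)  from 1·(74554,3897) + (44499,2326)
step 11: (907925, 47458)  from 7·(119053,6223) + (74554,3897)
(x₁, y₁) = (907925, 47458);  907925² − 366·47458² = 1 ✓

907925 47458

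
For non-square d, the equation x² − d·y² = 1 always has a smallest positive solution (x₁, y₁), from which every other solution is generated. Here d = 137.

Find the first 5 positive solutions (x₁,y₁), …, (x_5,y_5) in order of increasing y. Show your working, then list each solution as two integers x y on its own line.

[11; 1,2,2,1,1,2,2,1,22] for √137; ℓ=9 ⇒ convergent index 17
a_0=11:  p_0=11·1+0=11,  q_0=11·0+1=1
a_1=1:  p_1=1·11+1=12,  q_1=1·1+0=1
…
a_6=2:  p_6=2·199+117=515,  q_6=2·17+10=44
…
a_9=22:  p_9=22·1744+1229=39597,  q_9=22·149+105=3383
…
a_16=2:  p_16=2·1796332+694077=4286741,  q_16=2·153471+59299=366241
a_17=1:  p_17=1·4286741+1796332=6083073,  q_17=1·366241+153471=519712
→ (6083073, 519712).  Check: 6083073²=37003777123329, 137·519712²=37003777123328, difference 1.
k=2:  x_2 = 6083073·6083073+137·519712·519712 = 74007554246657,  y_2 = 6083073·519712+519712·6083073 = 6322892069952
k=3:  x_3 = 6083073·74007554246657+137·519712·6322892069952 = 900386710067742990849,  y_3 = 6083073·6322892069952+519712·74007554246657 = 76925228065277725280
k=4:  x_4 = 6083073·900386710067742990849+137·519712·76925228065277725280 = 10954236171143757109591351297,  y_4 = 6083073·76925228065277725280+519712·900386710067742990849 = 935883555725460013412300928
k=5:  x_5 = 6083073·10954236171143757109591351297+137·519712·935883555725460013412300928 = 133270836576615035597116312473600513,  y_5 = 6083073·935883555725460013412300928+519712·10954236171143757109591351297 = 11386095977955005515107946008258208

6083073 519712
74007554246657 6322892069952
900386710067742990849 76925228065277725280
10954236171143757109591351297 935883555725460013412300928
133270836576615035597116312473600513 11386095977955005515107946008258208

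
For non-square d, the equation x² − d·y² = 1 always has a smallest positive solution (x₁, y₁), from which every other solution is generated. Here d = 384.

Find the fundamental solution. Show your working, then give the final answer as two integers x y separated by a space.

d=384: √d = [19; 1,1,2,9,2,1,1,38] (ℓ=8, even), read p_7/q_7
step 0: (19, 1)  from 19·(1,0) + (0,1)
step 1: (20, 1)  from 1·(19,1) + (1,0)
step 2: (39, 2)  from 1·(20,1) + (19,1)
step 3: (98, 5)  from 2·(39,2) + (20,1)
step 4: (921, 47)  from 9·(98,5) + (39,2)
…
step 6: (2861, 146)  from 1·(1940,99) + (921,47)
step 7: (4801, 245)  from 1·(2861,146) + (1940,99)
(x₁, y₁) = (4801, 245);  4801² − 384·245² = 1 ✓

4801 245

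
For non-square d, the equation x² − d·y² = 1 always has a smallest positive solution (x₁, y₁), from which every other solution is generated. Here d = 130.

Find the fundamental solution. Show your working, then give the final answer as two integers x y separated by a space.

√130 = [11; 2,2,22, …], period ℓ=3 (odd) → k=5
i=0: a=11 ⇒ p=11, q=1
i=1: a=2 ⇒ p=23, q=2
…
i=4: a=2 ⇒ p=2611, q=229
i=5: a=2 ⇒ p=6499, q=570
→ (6499, 570).  Check: 6499²=42237001, 130·570²=42237000, difference 1.

6499 570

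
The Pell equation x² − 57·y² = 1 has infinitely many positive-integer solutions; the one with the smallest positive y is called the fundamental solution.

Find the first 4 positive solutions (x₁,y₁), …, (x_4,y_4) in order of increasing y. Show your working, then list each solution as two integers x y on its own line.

151 20
45601 6040
13771351 1824060
4158902401 550860080

[7; 1,1,4,1,1,14] for √57; ℓ=6 ⇒ convergent index 5
a_0=7:  p_0=7·1+0=7,  q_0=7·0+1=1
a_1=1:  p_1=1·7+1=8,  q_1=1·1+0=1
…
a_4=1:  p_4=1·68+15=83,  q_4=1·9+2=11
a_5=1:  p_5=1·83+68=151,  q_5=1·11+9=20
(x₁, y₁) = (151, 20);  151² − 57·20² = 1 ✓
(151+20√57)^2 = 45601 + 6040√57
(151+20√57)^3 = 13771351 + 1824060√57
(151+20√57)^4 = 4158902401 + 550860080√57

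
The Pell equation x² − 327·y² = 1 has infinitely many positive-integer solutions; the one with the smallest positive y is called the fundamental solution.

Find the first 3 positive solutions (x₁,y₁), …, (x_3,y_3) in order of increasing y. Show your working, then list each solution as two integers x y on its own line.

√327 = [18; 12,36, …], period ℓ=2 (even) → k=1
k=0  a_k=18  p_k/q_k = 18/1
k=1  a_k=12  p_k/q_k = 217/12
→ (217, 12).  Check: 217²=47089, 327·12²=47088, difference 1.
n=2: (217,12)∘(217,12) = (217·217+327·12·12, 217·12+12·217) = (94177,5208)
n=3: (94177,5208)∘(217,12) = (217·94177+327·12·5208, 217·5208+12·94177) = (40872601,2260260)

217 12
94177 5208
40872601 2260260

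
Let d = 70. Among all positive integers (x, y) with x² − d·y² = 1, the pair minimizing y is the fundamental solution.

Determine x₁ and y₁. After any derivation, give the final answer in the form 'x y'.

251 30

d=70: √d = [8; 2,1,2,1,2,16] (ℓ=6, even), read p_5/q_5
step 0: (8, 1)  from 8·(1,0) + (0,1)
step 1: (17, 2)  from 2·(8,1) + (1,0)
…
step 3: (67, 8)  from 2·(25,3) + (17,2)
step 4: (92, 11)  from 1·(67,8) + (25,3)
step 5: (251, 30)  from 2·(92,11) + (67,8)
(x₁, y₁) = (251, 30);  251² − 70·30² = 1 ✓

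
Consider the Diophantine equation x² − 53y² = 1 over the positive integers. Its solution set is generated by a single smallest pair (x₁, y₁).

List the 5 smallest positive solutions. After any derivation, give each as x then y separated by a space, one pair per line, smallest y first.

[7; 3,1,1,3,14] for √53; ℓ=5 ⇒ convergent index 9
i=0: a=7 ⇒ p=7, q=1
i=1: a=3 ⇒ p=22, q=3
i=2: a=1 ⇒ p=29, q=4
…
i=4: a=3 ⇒ p=182, q=25
i=5: a=14 ⇒ p=2599, q=357
i=6: a=3 ⇒ p=7979, q=1096
i=7: a=1 ⇒ p=10578, q=1453
i=8: a=1 ⇒ p=18557, q=2549
i=9: a=3 ⇒ p=66249, q=9100
(x₁, y₁) = (66249, 9100);  66249² − 53·9100² = 1 ✓
k=2:  x_2 = 66249·66249+53·9100·9100 = 8777860001,  y_2 = 66249·9100+9100·66249 = 1205731800
k=3:  x_3 = 66249·8777860001+53·9100·1205731800 = 1163048894346249,  y_3 = 66249·1205731800+9100·8777860001 = 159757052027300
k=4:  x_4 = 66249·1163048894346249+53·9100·159757052027300 = 154101652394311440001,  y_4 = 66249·159757052027300+9100·1163048894346249 = 21167489878307463600
k=5:  x_5 = 66249·154101652394311440001+53·9100·21167489878307463600 = 20418160737778428282906249,  y_5 = 66249·21167489878307463600+9100·154101652394311440001 = 2804650073736225260045500

66249 9100
8777860001 1205731800
1163048894346249 159757052027300
154101652394311440001 21167489878307463600
20418160737778428282906249 2804650073736225260045500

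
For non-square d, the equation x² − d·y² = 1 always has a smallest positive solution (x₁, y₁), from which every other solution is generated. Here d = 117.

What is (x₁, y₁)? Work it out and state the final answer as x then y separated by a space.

649 60

d=117: √d = [10; 1,4,2,4,1,20] (ℓ=6, even), read p_5/q_5
i=0: a=10 ⇒ p=10, q=1
i=1: a=1 ⇒ p=11, q=1
i=2: a=4 ⇒ p=54, q=5
…
i=4: a=4 ⇒ p=530, q=49
i=5: a=1 ⇒ p=649, q=60
fundamental: x₁=649, y₁=60  (since 421201 − 117·3600 = 1)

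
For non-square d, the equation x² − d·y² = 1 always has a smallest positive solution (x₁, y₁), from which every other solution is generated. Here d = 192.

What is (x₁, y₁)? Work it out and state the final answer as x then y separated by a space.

√192 → a₀=13, period (1,5,1,26); ℓ=4 even so k=3
step 0: (13, 1)  from 13·(1,0) + (0,1)
step 1: (14, 1)  from 1·(13,1) + (1,0)
step 2: (83, 6)  from 5·(14,1) + (13,1)
step 3: (97, 7)  from 1·(83,6) + (14,1)
→ (97, 7).  Check: 97²=9409, 192·7²=9408, difference 1.

97 7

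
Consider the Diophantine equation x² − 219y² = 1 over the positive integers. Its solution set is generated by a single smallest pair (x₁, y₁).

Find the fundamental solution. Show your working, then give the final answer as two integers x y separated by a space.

74 5

[14; 1,3,1,28] for √219; ℓ=4 ⇒ convergent index 3
a_0=14:  p_0=14·1+0=14,  q_0=14·0+1=1
a_1=1:  p_1=1·14+1=15,  q_1=1·1+0=1
a_2=3:  p_2=3·15+14=59,  q_2=3·1+1=4
a_3=1:  p_3=1·59+15=74,  q_3=1·4+1=5
(x₁, y₁) = (74, 5);  74² − 219·5² = 1 ✓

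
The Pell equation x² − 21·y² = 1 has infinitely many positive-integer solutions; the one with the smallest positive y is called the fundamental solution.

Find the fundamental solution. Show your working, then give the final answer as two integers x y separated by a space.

55 12

d=21: √d = [4; 1,1,2,1,1,8] (ℓ=6, even), read p_5/q_5
k=0  a_k=4  p_k/q_k = 4/1
k=1  a_k=1  p_k/q_k = 5/1
…
k=4  a_k=1  p_k/q_k = 32/7
k=5  a_k=1  p_k/q_k = 55/12
fundamental: x₁=55, y₁=12  (since 3025 − 21·144 = 1)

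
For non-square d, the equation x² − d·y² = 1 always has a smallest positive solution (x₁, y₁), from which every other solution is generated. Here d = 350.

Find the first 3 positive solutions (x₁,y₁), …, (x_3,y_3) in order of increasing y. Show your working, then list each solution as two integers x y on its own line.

√350 → a₀=18, period (1,2,2,2,1,36); ℓ=6 even so k=5
k=0  a_k=18  p_k/q_k = 18/1
…
k=4  a_k=2  p_k/q_k = 318/17
k=5  a_k=1  p_k/q_k = 449/24
(x₁, y₁) = (449, 24);  449² − 350·24² = 1 ✓
k=2:  x_2 = 449·449+350·24·24 = 403201,  y_2 = 449·24+24·449 = 21552
k=3:  x_3 = 449·403201+350·24·21552 = 362074049,  y_3 = 449·21552+24·403201 = 19353672

449 24
403201 21552
362074049 19353672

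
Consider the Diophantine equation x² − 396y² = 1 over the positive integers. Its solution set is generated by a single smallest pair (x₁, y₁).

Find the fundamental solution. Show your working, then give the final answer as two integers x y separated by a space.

d=396: √d = [19; 1,8,1,38] (ℓ=4, even), read p_3/q_3
a_0=19:  p_0=19·1+0=19,  q_0=19·0+1=1
…
a_2=8:  p_2=8·20+19=179,  q_2=8·1+1=9
a_3=1:  p_3=1·179+20=199,  q_3=1·9+1=10
(x₁, y₁) = (199, 10);  199² − 396·10² = 1 ✓

199 10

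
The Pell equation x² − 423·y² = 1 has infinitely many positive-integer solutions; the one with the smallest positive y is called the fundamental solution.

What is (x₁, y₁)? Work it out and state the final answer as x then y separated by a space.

4607 224

√423 → a₀=20, period (1,1,3,4,3,1,1,40); ℓ=8 even so k=7
k=0  a_k=20  p_k/q_k = 20/1
k=1  a_k=1  p_k/q_k = 21/1
k=2  a_k=1  p_k/q_k = 41/2
…
k=4  a_k=4  p_k/q_k = 617/30
…
k=6  a_k=1  p_k/q_k = 2612/127
k=7  a_k=1  p_k/q_k = 4607/224
fundamental: x₁=4607, y₁=224  (since 21224449 − 423·50176 = 1)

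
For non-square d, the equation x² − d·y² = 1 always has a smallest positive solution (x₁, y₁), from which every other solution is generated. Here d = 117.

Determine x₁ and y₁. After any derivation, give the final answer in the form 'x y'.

[10; 1,4,2,4,1,20] for √117; ℓ=6 ⇒ convergent index 5
step 0: (10, 1)  from 10·(1,0) + (0,1)
step 1: (11, 1)  from 1·(10,1) + (1,0)
step 2: (54, 5)  from 4·(11,1) + (10,1)
…
step 4: (530, 49)  from 4·(119,11) + (54,5)
step 5: (649, 60)  from 1·(530,49) + (119,11)
fundamental: x₁=649, y₁=60  (since 421201 − 117·3600 = 1)

649 60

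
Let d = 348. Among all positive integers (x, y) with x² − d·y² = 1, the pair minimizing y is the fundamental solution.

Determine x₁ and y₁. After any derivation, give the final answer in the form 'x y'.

[18; 1,1,1,8,1,1,1,36] for √348; ℓ=8 ⇒ convergent index 7
a_0=18:  p_0=18·1+0=18,  q_0=18·0+1=1
a_1=1:  p_1=1·18+1=19,  q_1=1·1+0=1
a_2=1:  p_2=1·19+18=37,  q_2=1·1+1=2
…
a_4=8:  p_4=8·56+37=485,  q_4=8·3+2=26
…
a_6=1:  p_6=1·541+485=1026,  q_6=1·29+26=55
a_7=1:  p_7=1·1026+541=1567,  q_7=1·55+29=84
fundamental: x₁=1567, y₁=84  (since 2455489 − 348·7056 = 1)

1567 84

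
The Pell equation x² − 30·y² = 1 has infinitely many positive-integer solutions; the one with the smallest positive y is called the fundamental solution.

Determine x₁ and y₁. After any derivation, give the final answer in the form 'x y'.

√30 → a₀=5, period (2,10); ℓ=2 even so k=1
a_0=5:  p_0=5·1+0=5,  q_0=5·0+1=1
a_1=2:  p_1=2·5+1=11,  q_1=2·1+0=2
fundamental: x₁=11, y₁=2  (since 121 − 30·4 = 1)

11 2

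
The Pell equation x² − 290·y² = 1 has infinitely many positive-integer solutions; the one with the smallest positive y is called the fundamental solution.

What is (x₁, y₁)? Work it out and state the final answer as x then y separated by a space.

√290 = [17; 34, …], period ℓ=1 (odd) → k=1
i=0: a=17 ⇒ p=17, q=1
i=1: a=34 ⇒ p=579, q=34
fundamental: x₁=579, y₁=34  (since 335241 − 290·1156 = 1)

579 34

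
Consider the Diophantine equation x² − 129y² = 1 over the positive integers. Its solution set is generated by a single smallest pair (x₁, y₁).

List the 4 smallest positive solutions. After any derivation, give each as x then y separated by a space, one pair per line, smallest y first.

16855 1484
568182049 50025640
19153416854935 1686364322916
645661681611676801 56847341275472720

√129 = [11; 2,1,3,1,6,1,3,1,2,22, …], period ℓ=10 (even) → k=9
k=0  a_k=11  p_k/q_k = 11/1
k=1  a_k=2  p_k/q_k = 23/2
k=2  a_k=1  p_k/q_k = 34/3
…
k=5  a_k=6  p_k/q_k = 1079/95
k=6  a_k=1  p_k/q_k = 1238/109
k=7  a_k=3  p_k/q_k = 4793/422
k=8  a_k=1  p_k/q_k = 6031/531
k=9  a_k=2  p_k/q_k = 16855/1484
→ (16855, 1484).  Check: 16855²=284091025, 129·1484²=284091024, difference 1.
(16855+1484√129)^2 = 568182049 + 50025640√129
(16855+1484√129)^3 = 19153416854935 + 1686364322916√129
(16855+1484√129)^4 = 645661681611676801 + 56847341275472720√129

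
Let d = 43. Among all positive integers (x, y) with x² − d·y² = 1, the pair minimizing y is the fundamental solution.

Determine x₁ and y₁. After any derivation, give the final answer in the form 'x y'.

3482 531

d=43: √d = [6; 1,1,3,1,5,1,3,1,1,12] (ℓ=10, even), read p_9/q_9
a_0=6:  p_0=6·1+0=6,  q_0=6·0+1=1
a_1=1:  p_1=1·6+1=7,  q_1=1·1+0=1
a_2=1:  p_2=1·7+6=13,  q_2=1·1+1=2
a_3=3:  p_3=3·13+7=46,  q_3=3·2+1=7
a_4=1:  p_4=1·46+13=59,  q_4=1·7+2=9
…
a_6=1:  p_6=1·341+59=400,  q_6=1·52+9=61
a_7=3:  p_7=3·400+341=1541,  q_7=3·61+52=235
a_8=1:  p_8=1·1541+400=1941,  q_8=1·235+61=296
a_9=1:  p_9=1·1941+1541=3482,  q_9=1·296+235=531
fundamental: x₁=3482, y₁=531  (since 12124324 − 43·281961 = 1)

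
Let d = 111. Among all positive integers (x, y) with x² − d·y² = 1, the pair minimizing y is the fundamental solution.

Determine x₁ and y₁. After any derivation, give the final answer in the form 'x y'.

√111 → a₀=10, period (1,1,6,1,1,20); ℓ=6 even so k=5
i=0: a=10 ⇒ p=10, q=1
i=1: a=1 ⇒ p=11, q=1
i=2: a=1 ⇒ p=21, q=2
…
i=4: a=1 ⇒ p=158, q=15
i=5: a=1 ⇒ p=295, q=28
→ (295, 28).  Check: 295²=87025, 111·28²=87024, difference 1.

295 28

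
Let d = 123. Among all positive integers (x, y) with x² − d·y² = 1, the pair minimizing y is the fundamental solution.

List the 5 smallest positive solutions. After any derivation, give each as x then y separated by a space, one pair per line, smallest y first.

122 11
29767 2684
7263026 654885
1772148577 159789256
432396989762 38987923579

√123 = [11; 11,22, …], period ℓ=2 (even) → k=1
i=0: a=11 ⇒ p=11, q=1
i=1: a=11 ⇒ p=122, q=11
→ (122, 11).  Check: 122²=14884, 123·11²=14883, difference 1.
(x_2, y_2) = (122·122 + 123·11·11, 122·11 + 11·122) = (29767, 2684)
(x_3, y_3) = (122·29767 + 123·11·2684, 122·2684 + 11·29767) = (7263026, 654885)
(x_4, y_4) = (122·7263026 + 123·11·654885, 122·654885 + 11·7263026) = (1772148577, 159789256)
(x_5, y_5) = (122·1772148577 + 123·11·159789256, 122·159789256 + 11·1772148577) = (432396989762, 38987923579)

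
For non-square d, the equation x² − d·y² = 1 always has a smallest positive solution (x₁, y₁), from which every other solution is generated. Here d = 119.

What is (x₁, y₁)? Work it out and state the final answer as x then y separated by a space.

120 11

√119 = [10; 1,9,1,20, …], period ℓ=4 (even) → k=3
k=0  a_k=10  p_k/q_k = 10/1
k=1  a_k=1  p_k/q_k = 11/1
k=2  a_k=9  p_k/q_k = 109/10
k=3  a_k=1  p_k/q_k = 120/11
→ (120, 11).  Check: 120²=14400, 119·11²=14399, difference 1.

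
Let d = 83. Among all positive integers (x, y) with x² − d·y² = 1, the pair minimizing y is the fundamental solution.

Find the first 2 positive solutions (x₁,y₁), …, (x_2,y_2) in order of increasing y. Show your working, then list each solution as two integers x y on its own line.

82 9
13447 1476

√83 → a₀=9, period (9,18); ℓ=2 even so k=1
i=0: a=9 ⇒ p=9, q=1
i=1: a=9 ⇒ p=82, q=9
(x₁, y₁) = (82, 9);  82² − 83·9² = 1 ✓
k=2:  x_2 = 82·82+83·9·9 = 13447,  y_2 = 82·9+9·82 = 1476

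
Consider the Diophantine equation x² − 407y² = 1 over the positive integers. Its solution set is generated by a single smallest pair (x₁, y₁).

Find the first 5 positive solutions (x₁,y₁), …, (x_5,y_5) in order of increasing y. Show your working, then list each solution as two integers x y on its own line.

√407 → a₀=20, period (5,1,2,1,5,40); ℓ=6 even so k=5
a_0=20:  p_0=20·1+0=20,  q_0=20·0+1=1
…
a_2=1:  p_2=1·101+20=121,  q_2=1·5+1=6
…
a_4=1:  p_4=1·343+121=464,  q_4=1·17+6=23
a_5=5:  p_5=5·464+343=2663,  q_5=5·23+17=132
(x₁, y₁) = (2663, 132);  2663² − 407·132² = 1 ✓
(2663+132√407)^2 = 14183137 + 703032√407
(2663+132√407)^3 = 75539384999 + 3744348300√407
(2663+132√407)^4 = 402322750321537 + 19942398342768√407
(2663+132√407)^5 = 2142770892673121063 + 106213209829234068√407

2663 132
14183137 703032
75539384999 3744348300
402322750321537 19942398342768
2142770892673121063 106213209829234068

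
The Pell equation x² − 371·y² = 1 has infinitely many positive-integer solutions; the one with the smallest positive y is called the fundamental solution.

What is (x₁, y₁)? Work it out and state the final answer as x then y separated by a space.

1695 88

d=371: √d = [19; 3,1,4,1,3,38] (ℓ=6, even), read p_5/q_5
a_0=19:  p_0=19·1+0=19,  q_0=19·0+1=1
a_1=3:  p_1=3·19+1=58,  q_1=3·1+0=3
a_2=1:  p_2=1·58+19=77,  q_2=1·3+1=4
a_3=4:  p_3=4·77+58=366,  q_3=4·4+3=19
a_4=1:  p_4=1·366+77=443,  q_4=1·19+4=23
a_5=3:  p_5=3·443+366=1695,  q_5=3·23+19=88
→ (1695, 88).  Check: 1695²=2873025, 371·88²=2873024, difference 1.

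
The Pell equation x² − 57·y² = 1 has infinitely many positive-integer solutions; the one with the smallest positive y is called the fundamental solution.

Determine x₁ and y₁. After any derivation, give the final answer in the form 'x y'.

[7; 1,1,4,1,1,14] for √57; ℓ=6 ⇒ convergent index 5
a_0=7:  p_0=7·1+0=7,  q_0=7·0+1=1
a_1=1:  p_1=1·7+1=8,  q_1=1·1+0=1
a_2=1:  p_2=1·8+7=15,  q_2=1·1+1=2
…
a_4=1:  p_4=1·68+15=83,  q_4=1·9+2=11
a_5=1:  p_5=1·83+68=151,  q_5=1·11+9=20
(x₁, y₁) = (151, 20);  151² − 57·20² = 1 ✓

151 20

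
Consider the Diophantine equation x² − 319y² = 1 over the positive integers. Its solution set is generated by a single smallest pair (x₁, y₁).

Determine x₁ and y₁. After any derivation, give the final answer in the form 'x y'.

√319 → a₀=17, period (1,6,5,1,4,…,6,1,34); ℓ=14 even so k=13
a_0=17:  p_0=17·1+0=17,  q_0=17·0+1=1
a_1=1:  p_1=1·17+1=18,  q_1=1·1+0=1
a_2=6:  p_2=6·18+17=125,  q_2=6·1+1=7
…
a_4=1:  p_4=1·643+125=768,  q_4=1·36+7=43
a_5=4:  p_5=4·768+643=3715,  q_5=4·43+36=208
a_6=3:  p_6=3·3715+768=11913,  q_6=3·208+43=667
a_7=1:  p_7=1·11913+3715=15628,  q_7=1·667+208=875
a_8=3:  p_8=3·15628+11913=58797,  q_8=3·875+667=3292
…
a_10=1:  p_10=1·250816+58797=309613,  q_10=1·14043+3292=17335
a_11=5:  p_11=5·309613+250816=1798881,  q_11=5·17335+14043=100718
a_12=6:  p_12=6·1798881+309613=11102899,  q_12=6·100718+17335=621643
a_13=1:  p_13=1·11102899+1798881=12901780,  q_13=1·621643+100718=722361
(x₁, y₁) = (12901780, 722361);  12901780² − 319·722361² = 1 ✓

12901780 722361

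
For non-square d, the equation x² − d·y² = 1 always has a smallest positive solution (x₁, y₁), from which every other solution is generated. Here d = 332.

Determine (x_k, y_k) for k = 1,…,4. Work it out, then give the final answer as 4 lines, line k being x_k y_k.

√332 = [18; 4,1,1,8,1,1,4,36, …], period ℓ=8 (even) → k=7
a_0=18:  p_0=18·1+0=18,  q_0=18·0+1=1
a_1=4:  p_1=4·18+1=73,  q_1=4·1+0=4
a_2=1:  p_2=1·73+18=91,  q_2=1·4+1=5
a_3=1:  p_3=1·91+73=164,  q_3=1·5+4=9
a_4=8:  p_4=8·164+91=1403,  q_4=8·9+5=77
…
a_6=1:  p_6=1·1567+1403=2970,  q_6=1·86+77=163
a_7=4:  p_7=4·2970+1567=13447,  q_7=4·163+86=738
→ (13447, 738).  Check: 13447²=180821809, 332·738²=180821808, difference 1.
k=2:  x_2 = 13447·13447+332·738·738 = 361643617,  y_2 = 13447·738+738·13447 = 19847772
k=3:  x_3 = 13447·361643617+332·738·19847772 = 9726043422151,  y_3 = 13447·19847772+738·361643617 = 533785979430
k=4:  x_4 = 13447·9726043422151+332·738·533785979430 = 261572211433685377,  y_4 = 13447·533785979430+738·9726043422151 = 14355640110942648

13447 738
361643617 19847772
9726043422151 533785979430
261572211433685377 14355640110942648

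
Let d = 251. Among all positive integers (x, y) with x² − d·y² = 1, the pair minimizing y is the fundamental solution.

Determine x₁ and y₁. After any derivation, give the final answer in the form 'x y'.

3674890 231957

d=251: √d = [15; 1,5,2,1,2,…,5,1,30] (ℓ=14, even), read p_13/q_13
i=0: a=15 ⇒ p=15, q=1
i=1: a=1 ⇒ p=16, q=1
i=2: a=5 ⇒ p=95, q=6
…
i=4: a=1 ⇒ p=301, q=19
i=5: a=2 ⇒ p=808, q=51
…
i=7: a=15 ⇒ p=29563, q=1866
i=8: a=2 ⇒ p=61043, q=3853
…
i=10: a=1 ⇒ p=212692, q=13425
i=11: a=2 ⇒ p=577033, q=36422
i=12: a=5 ⇒ p=3097857, q=195535
i=13: a=1 ⇒ p=3674890, q=231957
fundamental: x₁=3674890, y₁=231957  (since 13504816512100 − 251·53804049849 = 1)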